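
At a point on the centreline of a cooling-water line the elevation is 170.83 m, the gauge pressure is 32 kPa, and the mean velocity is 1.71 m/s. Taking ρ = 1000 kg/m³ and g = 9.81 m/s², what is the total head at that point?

Pressure head ψ = P/(ρg) = 32×1000 / (1000 × 9.81) = 3.26 m.
Velocity head = v²/(2g) = 1.71² / (2 × 9.81) = 0.149 m.
h = z + ψ + v²/(2g) = 170.83 + 3.26 + 0.149 = 174.24 m.

h ≈ 174.24 m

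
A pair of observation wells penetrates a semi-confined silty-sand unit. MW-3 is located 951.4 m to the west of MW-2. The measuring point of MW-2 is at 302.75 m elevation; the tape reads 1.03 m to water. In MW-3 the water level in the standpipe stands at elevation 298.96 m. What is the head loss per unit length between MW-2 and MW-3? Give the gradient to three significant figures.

Total head at MW-2: h = 302.75 − 1.03 = 301.72 m.
Total head at MW-3: h = 298.96 m (water level in the piezometer is the total head).
Head difference: h(MW-2) − h(MW-3) = 301.72 − 298.96 = 2.76 m.
Hydraulic gradient: i = |Δh| / L = 2.76 / 951.4 = 0.00290.

i ≈ 0.00290 m/m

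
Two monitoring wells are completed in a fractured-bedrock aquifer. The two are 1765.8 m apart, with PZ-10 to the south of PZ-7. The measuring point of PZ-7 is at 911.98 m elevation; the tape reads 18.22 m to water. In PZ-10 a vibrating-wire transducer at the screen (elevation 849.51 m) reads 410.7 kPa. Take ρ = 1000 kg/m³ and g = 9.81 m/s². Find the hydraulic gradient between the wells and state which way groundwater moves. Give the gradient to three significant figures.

Total head at PZ-7: h = 911.98 − 18.22 = 893.76 m.
Pressure head at PZ-10: ψ = P/(ρg) = 410.7×1000 / (1000 × 9.81) = 41.87 m.
Total head at PZ-10: h = z + ψ = 849.51 + 41.87 = 891.38 m.
Head difference: h(PZ-7) − h(PZ-10) = 893.76 − 891.38 = 2.38 m.
Hydraulic gradient: i = |Δh| / L = 2.38 / 1765.8 = 0.00135.
Flow is from higher to lower head: from PZ-7 toward PZ-10, i.e. toward the south.

i ≈ 0.00135; groundwater flows toward the south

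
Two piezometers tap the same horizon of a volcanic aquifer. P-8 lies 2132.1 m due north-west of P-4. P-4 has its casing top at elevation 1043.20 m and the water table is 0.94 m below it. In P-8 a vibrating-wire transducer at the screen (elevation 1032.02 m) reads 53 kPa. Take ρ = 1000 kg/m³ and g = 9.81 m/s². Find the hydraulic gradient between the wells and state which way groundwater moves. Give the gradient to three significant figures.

i ≈ 0.00227; groundwater flows toward the north-west

Total head at P-4: h = 1043.20 − 0.94 = 1042.26 m.
Pressure head at P-8: ψ = P/(ρg) = 53×1000 / (1000 × 9.81) = 5.40 m.
Total head at P-8: h = z + ψ = 1032.02 + 5.40 = 1037.42 m.
Head difference: h(P-4) − h(P-8) = 1042.26 − 1037.42 = 4.84 m.
Hydraulic gradient: i = |Δh| / L = 4.84 / 2132.1 = 0.00227.
Flow is from higher to lower head: from P-4 toward P-8, i.e. toward the north-west.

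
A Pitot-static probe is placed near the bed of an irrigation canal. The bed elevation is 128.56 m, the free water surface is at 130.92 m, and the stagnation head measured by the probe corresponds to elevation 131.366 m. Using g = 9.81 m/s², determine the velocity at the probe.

Near the bed, under hydrostatic conditions, the piezometric head (z + ψ) equals the free-surface elevation, 130.92 m.
Velocity head = total − piezometric = 131.366 − 130.92 = 0.446 m.
v = √(2g·h_v) = √(2 × 9.81 × 0.446) = 2.96 m/s.

v ≈ 2.96 m/s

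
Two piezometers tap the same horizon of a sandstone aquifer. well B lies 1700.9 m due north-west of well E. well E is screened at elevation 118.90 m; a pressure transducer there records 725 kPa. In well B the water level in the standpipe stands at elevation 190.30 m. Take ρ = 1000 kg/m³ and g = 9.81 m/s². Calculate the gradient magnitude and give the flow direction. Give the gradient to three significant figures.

Pressure head at well E: ψ = P/(ρg) = 725×1000 / (1000 × 9.81) = 73.90 m.
Total head at well E: h = z + ψ = 118.90 + 73.90 = 192.80 m.
Total head at well B: h = 190.30 m (water level in the piezometer is the total head).
Head difference: h(well E) − h(well B) = 192.80 − 190.30 = 2.50 m.
Hydraulic gradient: i = |Δh| / L = 2.50 / 1700.9 = 0.00147.
Flow is from higher to lower head: from well E toward well B, i.e. toward the north-west.

i ≈ 0.00147; groundwater flows toward the north-west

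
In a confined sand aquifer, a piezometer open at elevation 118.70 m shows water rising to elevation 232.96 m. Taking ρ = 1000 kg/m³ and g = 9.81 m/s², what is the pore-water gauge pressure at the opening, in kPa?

Pressure head ψ = h − z = 232.96 − 118.70 = 114.26 m.
P = ρgψ = 1000 × 9.81 × 114.26 = 1120891 Pa ≈ 1120 kPa.

P ≈ 1120 kPa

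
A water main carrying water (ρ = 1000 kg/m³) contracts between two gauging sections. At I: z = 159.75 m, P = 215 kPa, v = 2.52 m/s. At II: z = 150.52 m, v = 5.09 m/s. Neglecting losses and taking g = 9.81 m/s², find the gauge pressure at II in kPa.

P₂ ≈ 296 kPa

Pressure head at I: ψ₁ = P₁/(ρg) = 215×1000 / (1000 × 9.81) = 21.92 m.
Velocity heads: v₁²/2g = 2.52²/19.62 = 0.324 m; v₂²/2g = 5.09²/19.62 = 1.320 m.
Total head H = z₁ + ψ₁ + v₁²/2g = 159.75 + 21.92 + 0.324 = 181.99 m.
ψ₂ = H − z₂ − v₂²/2g = 181.99 − 150.52 − 1.320 = 30.15 m.
P₂ = ρgψ₂ = 1000 × 9.81 × 30.15 ≈ 296 kPa.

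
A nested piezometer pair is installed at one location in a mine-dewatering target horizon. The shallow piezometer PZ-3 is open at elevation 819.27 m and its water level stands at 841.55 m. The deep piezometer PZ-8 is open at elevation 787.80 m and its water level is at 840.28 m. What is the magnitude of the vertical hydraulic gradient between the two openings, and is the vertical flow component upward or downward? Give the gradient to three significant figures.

Total head at PZ-3: h = 841.55 m (water level in the standpipe).
Total head at PZ-8: h = 840.28 m.
Δh = h(PZ-3) − h(PZ-8) = 841.55 − 840.28 = 1.27 m.
Vertical separation Δz = 819.27 − 787.80 = 31.47 m.
|i_v| = |Δh| / Δz = 1.27 / 31.47 = 0.0404.
Head is higher in the shallow piezometer, so vertical flow is downward (recharge condition).

|i_v| ≈ 0.0404; vertical flow is downward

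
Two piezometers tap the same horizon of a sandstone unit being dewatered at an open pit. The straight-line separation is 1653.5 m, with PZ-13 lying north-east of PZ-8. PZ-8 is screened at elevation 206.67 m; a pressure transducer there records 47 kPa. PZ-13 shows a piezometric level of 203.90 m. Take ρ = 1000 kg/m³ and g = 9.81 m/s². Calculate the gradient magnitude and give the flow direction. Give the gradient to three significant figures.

Pressure head at PZ-8: ψ = P/(ρg) = 47×1000 / (1000 × 9.81) = 4.79 m.
Total head at PZ-8: h = z + ψ = 206.67 + 4.79 = 211.46 m.
Total head at PZ-13: h = 203.90 m (water level in the piezometer is the total head).
Head difference: h(PZ-8) − h(PZ-13) = 211.46 − 203.90 = 7.56 m.
Hydraulic gradient: i = |Δh| / L = 7.56 / 1653.5 = 0.00457.
Flow is from higher to lower head: from PZ-8 toward PZ-13, i.e. toward the north-east.

i ≈ 0.00457; groundwater flows toward the north-east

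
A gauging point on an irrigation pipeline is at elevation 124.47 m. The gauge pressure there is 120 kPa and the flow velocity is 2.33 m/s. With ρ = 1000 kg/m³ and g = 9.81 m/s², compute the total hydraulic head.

h ≈ 136.98 m

Pressure head ψ = P/(ρg) = 120×1000 / (1000 × 9.81) = 12.23 m.
Velocity head = v²/(2g) = 2.33² / (2 × 9.81) = 0.277 m.
h = z + ψ + v²/(2g) = 124.47 + 12.23 + 0.277 = 136.98 m.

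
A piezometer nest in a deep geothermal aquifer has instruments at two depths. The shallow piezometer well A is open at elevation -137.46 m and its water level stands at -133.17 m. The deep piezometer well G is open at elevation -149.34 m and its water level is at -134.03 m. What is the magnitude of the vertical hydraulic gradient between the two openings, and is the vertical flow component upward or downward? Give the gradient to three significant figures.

|i_v| ≈ 0.0724; vertical flow is downward

Total head at well A: h = -133.17 m (water level in the standpipe).
Total head at well G: h = -134.03 m.
Δh = h(well A) − h(well G) = -133.17 − (-134.03) = 0.86 m.
Vertical separation Δz = -137.46 − (-149.34) = 11.88 m.
|i_v| = |Δh| / Δz = 0.86 / 11.88 = 0.0724.
Head is higher in the shallow piezometer, so vertical flow is downward (recharge condition).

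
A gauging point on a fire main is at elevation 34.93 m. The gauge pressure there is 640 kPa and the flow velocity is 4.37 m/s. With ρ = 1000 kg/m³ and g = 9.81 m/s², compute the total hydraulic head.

h ≈ 101.14 m

Pressure head ψ = P/(ρg) = 640×1000 / (1000 × 9.81) = 65.24 m.
Velocity head = v²/(2g) = 4.37² / (2 × 9.81) = 0.973 m.
h = z + ψ + v²/(2g) = 34.93 + 65.24 + 0.973 = 101.14 m.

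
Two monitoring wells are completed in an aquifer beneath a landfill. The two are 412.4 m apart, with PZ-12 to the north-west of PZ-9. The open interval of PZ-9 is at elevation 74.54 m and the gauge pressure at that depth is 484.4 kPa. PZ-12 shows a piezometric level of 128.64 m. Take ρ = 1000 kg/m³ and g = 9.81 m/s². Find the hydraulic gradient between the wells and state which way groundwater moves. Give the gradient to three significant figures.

Pressure head at PZ-9: ψ = P/(ρg) = 484.4×1000 / (1000 × 9.81) = 49.38 m.
Total head at PZ-9: h = z + ψ = 74.54 + 49.38 = 123.92 m.
Total head at PZ-12: h = 128.64 m (water level in the piezometer is the total head).
Head difference: h(PZ-9) − h(PZ-12) = 123.92 − 128.64 = -4.72 m.
Hydraulic gradient: i = |Δh| / L = 4.72 / 412.4 = 0.0114.
Flow is from higher to lower head: from PZ-12 toward PZ-9, i.e. toward the south-east.

i ≈ 0.0114; groundwater flows toward the south-east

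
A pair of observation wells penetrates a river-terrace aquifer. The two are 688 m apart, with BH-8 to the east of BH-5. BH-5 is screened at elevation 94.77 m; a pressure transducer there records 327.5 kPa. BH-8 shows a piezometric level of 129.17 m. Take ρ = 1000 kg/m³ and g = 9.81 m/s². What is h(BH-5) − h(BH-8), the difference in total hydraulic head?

Pressure head at BH-5: ψ = P/(ρg) = 327.5×1000 / (1000 × 9.81) = 33.38 m.
Total head at BH-5: h = z + ψ = 94.77 + 33.38 = 128.15 m.
Total head at BH-8: h = 129.17 m (water level in the piezometer is the total head).
Head difference: h(BH-5) − h(BH-8) = 128.15 − 129.17 = -1.02 m.

Δh ≈ -1.02 m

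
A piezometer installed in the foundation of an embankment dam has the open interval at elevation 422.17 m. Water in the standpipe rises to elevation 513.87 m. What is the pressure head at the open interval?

Total head h = 513.87 m (the water-surface elevation in the piezometer).
Pressure head ψ = h − z = 513.87 − 422.17 = 91.70 m.

ψ ≈ 91.70 m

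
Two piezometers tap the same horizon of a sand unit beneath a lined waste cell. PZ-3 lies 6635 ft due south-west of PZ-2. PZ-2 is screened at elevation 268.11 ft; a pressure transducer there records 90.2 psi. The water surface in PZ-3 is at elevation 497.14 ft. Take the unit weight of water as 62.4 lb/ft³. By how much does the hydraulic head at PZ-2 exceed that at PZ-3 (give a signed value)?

Δh ≈ -20.88 ft

Pressure head at PZ-2: ψ = 144·P/γ = 144 × 90.2 / 62.4 = 208.15 ft.
Total head at PZ-2: h = z + ψ = 268.11 + 208.15 = 476.26 ft.
Total head at PZ-3: h = 497.14 ft (water level in the piezometer is the total head).
Head difference: h(PZ-2) − h(PZ-3) = 476.26 − 497.14 = -20.88 ft.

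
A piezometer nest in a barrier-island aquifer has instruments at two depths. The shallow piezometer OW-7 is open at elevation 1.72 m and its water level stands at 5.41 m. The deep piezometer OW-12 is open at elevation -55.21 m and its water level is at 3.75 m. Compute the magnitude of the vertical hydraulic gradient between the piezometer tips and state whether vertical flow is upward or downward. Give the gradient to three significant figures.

Total head at OW-7: h = 5.41 m (water level in the standpipe).
Total head at OW-12: h = 3.75 m.
Δh = h(OW-7) − h(OW-12) = 5.41 − 3.75 = 1.66 m.
Vertical separation Δz = 1.72 − (-55.21) = 56.93 m.
|i_v| = |Δh| / Δz = 1.66 / 56.93 = 0.0292.
Head is higher in the shallow piezometer, so vertical flow is downward (recharge condition).

|i_v| ≈ 0.0292; vertical flow is downward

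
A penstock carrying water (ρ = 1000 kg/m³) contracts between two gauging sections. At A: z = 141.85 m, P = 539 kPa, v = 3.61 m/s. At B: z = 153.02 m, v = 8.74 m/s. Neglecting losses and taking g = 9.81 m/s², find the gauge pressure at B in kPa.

P₂ ≈ 398 kPa

Pressure head at A: ψ₁ = P₁/(ρg) = 539×1000 / (1000 × 9.81) = 54.94 m.
Velocity heads: v₁²/2g = 3.61²/19.62 = 0.664 m; v₂²/2g = 8.74²/19.62 = 3.893 m.
Total head H = z₁ + ψ₁ + v₁²/2g = 141.85 + 54.94 + 0.664 = 197.45 m.
ψ₂ = H − z₂ − v₂²/2g = 197.45 − 153.02 − 3.893 = 40.54 m.
P₂ = ρgψ₂ = 1000 × 9.81 × 40.54 ≈ 398 kPa.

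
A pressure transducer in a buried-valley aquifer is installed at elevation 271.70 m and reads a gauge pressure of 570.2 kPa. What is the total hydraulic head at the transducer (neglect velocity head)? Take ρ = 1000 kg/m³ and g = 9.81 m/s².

ψ = P/(ρg) = 570.2×1000 / (1000 × 9.81) = 58.12 m.
h = z + ψ = 271.70 + 58.12 = 329.82 m.

h ≈ 329.82 m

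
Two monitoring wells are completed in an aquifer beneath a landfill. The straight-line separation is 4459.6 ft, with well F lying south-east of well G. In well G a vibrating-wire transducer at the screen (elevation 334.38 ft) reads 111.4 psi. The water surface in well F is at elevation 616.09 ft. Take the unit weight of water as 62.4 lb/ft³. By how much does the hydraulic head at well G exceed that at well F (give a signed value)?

Pressure head at well G: ψ = 144·P/γ = 144 × 111.4 / 62.4 = 257.08 ft.
Total head at well G: h = z + ψ = 334.38 + 257.08 = 591.46 ft.
Total head at well F: h = 616.09 ft (water level in the piezometer is the total head).
Head difference: h(well G) − h(well F) = 591.46 − 616.09 = -24.63 ft.

Δh ≈ -24.63 ft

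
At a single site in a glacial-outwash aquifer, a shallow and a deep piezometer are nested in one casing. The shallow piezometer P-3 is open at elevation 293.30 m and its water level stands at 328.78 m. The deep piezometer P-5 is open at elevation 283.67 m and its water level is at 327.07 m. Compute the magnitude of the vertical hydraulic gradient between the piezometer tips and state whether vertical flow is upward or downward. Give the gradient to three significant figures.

Total head at P-3: h = 328.78 m (water level in the standpipe).
Total head at P-5: h = 327.07 m.
Δh = h(P-3) − h(P-5) = 328.78 − 327.07 = 1.71 m.
Vertical separation Δz = 293.30 − 283.67 = 9.63 m.
|i_v| = |Δh| / Δz = 1.71 / 9.63 = 0.178.
Head is higher in the shallow piezometer, so vertical flow is downward (recharge condition).

|i_v| ≈ 0.178; vertical flow is downward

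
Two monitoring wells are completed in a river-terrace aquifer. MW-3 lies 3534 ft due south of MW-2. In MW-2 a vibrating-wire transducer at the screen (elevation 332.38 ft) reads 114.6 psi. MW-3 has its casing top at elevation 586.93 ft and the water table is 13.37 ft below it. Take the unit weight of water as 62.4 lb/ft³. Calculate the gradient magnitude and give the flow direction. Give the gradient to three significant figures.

Pressure head at MW-2: ψ = 144·P/γ = 144 × 114.6 / 62.4 = 264.46 ft.
Total head at MW-2: h = z + ψ = 332.38 + 264.46 = 596.84 ft.
Total head at MW-3: h = 586.93 − 13.37 = 573.56 ft.
Head difference: h(MW-2) − h(MW-3) = 596.84 − 573.56 = 23.28 ft.
Hydraulic gradient: i = |Δh| / L = 23.28 / 3534 = 0.00659.
Flow is from higher to lower head: from MW-2 toward MW-3, i.e. toward the south.

i ≈ 0.00659; groundwater flows toward the south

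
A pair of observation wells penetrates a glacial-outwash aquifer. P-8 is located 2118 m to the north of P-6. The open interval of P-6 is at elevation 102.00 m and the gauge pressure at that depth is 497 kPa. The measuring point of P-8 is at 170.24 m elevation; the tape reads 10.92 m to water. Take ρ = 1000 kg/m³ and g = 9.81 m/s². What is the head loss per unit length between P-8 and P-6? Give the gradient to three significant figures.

Pressure head at P-6: ψ = P/(ρg) = 497×1000 / (1000 × 9.81) = 50.66 m.
Total head at P-6: h = z + ψ = 102.00 + 50.66 = 152.66 m.
Total head at P-8: h = 170.24 − 10.92 = 159.32 m.
Head difference: h(P-6) − h(P-8) = 152.66 − 159.32 = -6.66 m.
Hydraulic gradient: i = |Δh| / L = 6.66 / 2118 = 0.00314.

i ≈ 0.00314 m/m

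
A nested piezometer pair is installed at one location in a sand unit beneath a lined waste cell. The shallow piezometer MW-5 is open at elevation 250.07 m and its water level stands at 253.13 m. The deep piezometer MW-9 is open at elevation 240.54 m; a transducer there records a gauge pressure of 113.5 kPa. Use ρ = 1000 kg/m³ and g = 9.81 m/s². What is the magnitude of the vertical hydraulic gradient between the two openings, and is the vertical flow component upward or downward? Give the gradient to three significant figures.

|i_v| ≈ 0.107; vertical flow is downward

Total head at MW-5: h = 253.13 m (water level in the standpipe).
Pressure head at MW-9: ψ = P/(ρg) = 113.5×1000 / (1000 × 9.81) = 11.57 m.
Total head at MW-9: h = z + ψ = 240.54 + 11.57 = 252.11 m.
Δh = h(MW-5) − h(MW-9) = 253.13 − 252.11 = 1.02 m.
Vertical separation Δz = 250.07 − 240.54 = 9.53 m.
|i_v| = |Δh| / Δz = 1.02 / 9.53 = 0.107.
Head is higher in the shallow piezometer, so vertical flow is downward (recharge condition).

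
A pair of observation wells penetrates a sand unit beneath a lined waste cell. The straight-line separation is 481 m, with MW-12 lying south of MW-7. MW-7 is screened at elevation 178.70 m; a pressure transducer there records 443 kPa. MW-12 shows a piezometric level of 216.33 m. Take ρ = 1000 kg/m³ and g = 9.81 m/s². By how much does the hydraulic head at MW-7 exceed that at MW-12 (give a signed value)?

Pressure head at MW-7: ψ = P/(ρg) = 443×1000 / (1000 × 9.81) = 45.16 m.
Total head at MW-7: h = z + ψ = 178.70 + 45.16 = 223.86 m.
Total head at MW-12: h = 216.33 m (water level in the piezometer is the total head).
Head difference: h(MW-7) − h(MW-12) = 223.86 − 216.33 = 7.53 m.

Δh ≈ 7.53 m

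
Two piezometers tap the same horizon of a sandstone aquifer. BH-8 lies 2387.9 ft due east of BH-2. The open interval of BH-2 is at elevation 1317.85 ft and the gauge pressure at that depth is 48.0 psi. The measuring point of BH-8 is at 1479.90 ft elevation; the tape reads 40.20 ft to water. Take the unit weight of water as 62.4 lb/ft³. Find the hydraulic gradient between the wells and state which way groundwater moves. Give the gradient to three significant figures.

Pressure head at BH-2: ψ = 144·P/γ = 144 × 48.0 / 62.4 = 110.77 ft.
Total head at BH-2: h = z + ψ = 1317.85 + 110.77 = 1428.62 ft.
Total head at BH-8: h = 1479.90 − 40.20 = 1439.70 ft.
Head difference: h(BH-2) − h(BH-8) = 1428.62 − 1439.70 = -11.08 ft.
Hydraulic gradient: i = |Δh| / L = 11.08 / 2387.9 = 0.00464.
Flow is from higher to lower head: from BH-8 toward BH-2, i.e. toward the west.

i ≈ 0.00464; groundwater flows toward the west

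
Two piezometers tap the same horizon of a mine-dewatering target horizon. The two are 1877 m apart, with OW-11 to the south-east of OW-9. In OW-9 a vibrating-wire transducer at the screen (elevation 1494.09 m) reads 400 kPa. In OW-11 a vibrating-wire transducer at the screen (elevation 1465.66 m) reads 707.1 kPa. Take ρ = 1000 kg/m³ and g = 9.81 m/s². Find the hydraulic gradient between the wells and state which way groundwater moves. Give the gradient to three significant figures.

Pressure head at OW-9: ψ = P/(ρg) = 400×1000 / (1000 × 9.81) = 40.77 m.
Total head at OW-9: h = z + ψ = 1494.09 + 40.77 = 1534.86 m.
Pressure head at OW-11: ψ = P/(ρg) = 707.1×1000 / (1000 × 9.81) = 72.08 m.
Total head at OW-11: h = z + ψ = 1465.66 + 72.08 = 1537.74 m.
Head difference: h(OW-9) − h(OW-11) = 1534.86 − 1537.74 = -2.88 m.
Hydraulic gradient: i = |Δh| / L = 2.88 / 1877 = 0.00153.
Flow is from higher to lower head: from OW-11 toward OW-9, i.e. toward the north-west.

i ≈ 0.00153; groundwater flows toward the north-west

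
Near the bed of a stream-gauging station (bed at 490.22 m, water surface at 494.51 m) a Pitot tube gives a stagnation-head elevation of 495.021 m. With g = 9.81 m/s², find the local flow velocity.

v ≈ 3.17 m/s

Near the bed, under hydrostatic conditions, the piezometric head (z + ψ) equals the free-surface elevation, 494.51 m.
Velocity head = total − piezometric = 495.021 − 494.51 = 0.511 m.
v = √(2g·h_v) = √(2 × 9.81 × 0.511) = 3.17 m/s.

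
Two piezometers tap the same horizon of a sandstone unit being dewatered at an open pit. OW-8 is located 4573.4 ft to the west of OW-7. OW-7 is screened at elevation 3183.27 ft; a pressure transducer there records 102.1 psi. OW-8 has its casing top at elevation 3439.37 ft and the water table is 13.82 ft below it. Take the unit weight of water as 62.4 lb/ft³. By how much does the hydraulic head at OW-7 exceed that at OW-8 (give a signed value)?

Δh ≈ -6.66 ft

Pressure head at OW-7: ψ = 144·P/γ = 144 × 102.1 / 62.4 = 235.62 ft.
Total head at OW-7: h = z + ψ = 3183.27 + 235.62 = 3418.89 ft.
Total head at OW-8: h = 3439.37 − 13.82 = 3425.55 ft.
Head difference: h(OW-7) − h(OW-8) = 3418.89 − 3425.55 = -6.66 ft.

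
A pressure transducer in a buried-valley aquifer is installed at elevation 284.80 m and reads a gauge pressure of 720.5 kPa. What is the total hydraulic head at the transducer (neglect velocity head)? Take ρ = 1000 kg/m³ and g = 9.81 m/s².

h ≈ 358.25 m

ψ = P/(ρg) = 720.5×1000 / (1000 × 9.81) = 73.45 m.
h = z + ψ = 284.80 + 73.45 = 358.25 m.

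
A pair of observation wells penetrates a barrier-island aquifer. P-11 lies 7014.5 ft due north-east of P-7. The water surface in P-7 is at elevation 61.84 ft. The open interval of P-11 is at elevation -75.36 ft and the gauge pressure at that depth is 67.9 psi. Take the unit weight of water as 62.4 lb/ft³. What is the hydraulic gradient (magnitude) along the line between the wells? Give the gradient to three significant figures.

Total head at P-7: h = 61.84 ft (water level in the piezometer is the total head).
Pressure head at P-11: ψ = 144·P/γ = 144 × 67.9 / 62.4 = 156.69 ft.
Total head at P-11: h = z + ψ = -75.36 + 156.69 = 81.33 ft.
Head difference: h(P-7) − h(P-11) = 61.84 − 81.33 = -19.49 ft.
Hydraulic gradient: i = |Δh| / L = 19.49 / 7014.5 = 0.00278.

i ≈ 0.00278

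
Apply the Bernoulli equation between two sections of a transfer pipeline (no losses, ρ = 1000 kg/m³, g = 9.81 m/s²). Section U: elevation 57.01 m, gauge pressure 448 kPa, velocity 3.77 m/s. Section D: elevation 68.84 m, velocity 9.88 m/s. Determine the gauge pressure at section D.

Pressure head at U: ψ₁ = P₁/(ρg) = 448×1000 / (1000 × 9.81) = 45.67 m.
Velocity heads: v₁²/2g = 3.77²/19.62 = 0.724 m; v₂²/2g = 9.88²/19.62 = 4.975 m.
Total head H = z₁ + ψ₁ + v₁²/2g = 57.01 + 45.67 + 0.724 = 103.40 m.
ψ₂ = H − z₂ − v₂²/2g = 103.40 − 68.84 − 4.975 = 29.59 m.
P₂ = ρgψ₂ = 1000 × 9.81 × 29.59 ≈ 290 kPa.

P₂ ≈ 290 kPa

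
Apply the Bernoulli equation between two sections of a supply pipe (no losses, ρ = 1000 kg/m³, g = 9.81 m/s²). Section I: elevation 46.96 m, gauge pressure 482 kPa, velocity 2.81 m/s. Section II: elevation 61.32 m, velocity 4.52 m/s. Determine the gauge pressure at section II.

Pressure head at I: ψ₁ = P₁/(ρg) = 482×1000 / (1000 × 9.81) = 49.13 m.
Velocity heads: v₁²/2g = 2.81²/19.62 = 0.402 m; v₂²/2g = 4.52²/19.62 = 1.041 m.
Total head H = z₁ + ψ₁ + v₁²/2g = 46.96 + 49.13 + 0.402 = 96.49 m.
ψ₂ = H − z₂ − v₂²/2g = 96.49 − 61.32 − 1.041 = 34.13 m.
P₂ = ρgψ₂ = 1000 × 9.81 × 34.13 ≈ 335 kPa.

P₂ ≈ 335 kPa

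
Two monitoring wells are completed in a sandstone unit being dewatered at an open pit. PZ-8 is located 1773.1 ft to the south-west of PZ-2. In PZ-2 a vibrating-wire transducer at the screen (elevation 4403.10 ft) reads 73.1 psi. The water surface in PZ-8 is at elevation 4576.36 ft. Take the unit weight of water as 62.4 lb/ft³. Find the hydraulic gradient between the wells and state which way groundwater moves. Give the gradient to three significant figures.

i ≈ 0.00258; groundwater flows toward the north-east

Pressure head at PZ-2: ψ = 144·P/γ = 144 × 73.1 / 62.4 = 168.69 ft.
Total head at PZ-2: h = z + ψ = 4403.10 + 168.69 = 4571.79 ft.
Total head at PZ-8: h = 4576.36 ft (water level in the piezometer is the total head).
Head difference: h(PZ-2) − h(PZ-8) = 4571.79 − 4576.36 = -4.57 ft.
Hydraulic gradient: i = |Δh| / L = 4.57 / 1773.1 = 0.00258.
Flow is from higher to lower head: from PZ-8 toward PZ-2, i.e. toward the north-east.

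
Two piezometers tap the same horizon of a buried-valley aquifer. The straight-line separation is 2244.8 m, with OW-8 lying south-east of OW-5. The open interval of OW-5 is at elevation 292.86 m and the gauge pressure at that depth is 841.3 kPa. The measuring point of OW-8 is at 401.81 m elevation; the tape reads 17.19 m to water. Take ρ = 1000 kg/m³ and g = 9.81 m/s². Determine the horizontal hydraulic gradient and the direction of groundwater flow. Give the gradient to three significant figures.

Pressure head at OW-5: ψ = P/(ρg) = 841.3×1000 / (1000 × 9.81) = 85.76 m.
Total head at OW-5: h = z + ψ = 292.86 + 85.76 = 378.62 m.
Total head at OW-8: h = 401.81 − 17.19 = 384.62 m.
Head difference: h(OW-5) − h(OW-8) = 378.62 − 384.62 = -6.00 m.
Hydraulic gradient: i = |Δh| / L = 6.00 / 2244.8 = 0.00267.
Flow is from higher to lower head: from OW-8 toward OW-5, i.e. toward the north-west.

i ≈ 0.00267; groundwater flows toward the north-west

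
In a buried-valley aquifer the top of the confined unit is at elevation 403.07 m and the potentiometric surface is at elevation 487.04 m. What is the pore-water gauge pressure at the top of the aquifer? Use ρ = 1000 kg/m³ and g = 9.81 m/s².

P ≈ 824 kPa

Pressure head at the aquifer top: ψ = h − z = 487.04 − 403.07 = 83.97 m.
P = ρgψ = 1000 × 9.81 × 83.97 = 823746 Pa ≈ 824 kPa.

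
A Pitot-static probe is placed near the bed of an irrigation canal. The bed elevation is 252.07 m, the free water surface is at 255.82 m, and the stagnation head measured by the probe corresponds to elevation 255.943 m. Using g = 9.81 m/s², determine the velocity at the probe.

v ≈ 1.55 m/s

Near the bed, under hydrostatic conditions, the piezometric head (z + ψ) equals the free-surface elevation, 255.82 m.
Velocity head = total − piezometric = 255.943 − 255.82 = 0.123 m.
v = √(2g·h_v) = √(2 × 9.81 × 0.123) = 1.55 m/s.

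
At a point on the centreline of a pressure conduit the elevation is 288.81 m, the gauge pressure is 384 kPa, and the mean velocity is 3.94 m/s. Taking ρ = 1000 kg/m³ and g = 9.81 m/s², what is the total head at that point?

h ≈ 328.74 m

Pressure head ψ = P/(ρg) = 384×1000 / (1000 × 9.81) = 39.14 m.
Velocity head = v²/(2g) = 3.94² / (2 × 9.81) = 0.791 m.
h = z + ψ + v²/(2g) = 288.81 + 39.14 + 0.791 = 328.74 m.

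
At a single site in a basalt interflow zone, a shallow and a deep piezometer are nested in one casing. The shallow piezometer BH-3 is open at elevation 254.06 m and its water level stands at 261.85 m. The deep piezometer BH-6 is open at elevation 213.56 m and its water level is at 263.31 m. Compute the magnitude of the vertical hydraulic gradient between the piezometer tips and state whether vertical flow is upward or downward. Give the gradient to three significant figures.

Total head at BH-3: h = 261.85 m (water level in the standpipe).
Total head at BH-6: h = 263.31 m.
Δh = h(BH-3) − h(BH-6) = 261.85 − 263.31 = -1.46 m.
Vertical separation Δz = 254.06 − 213.56 = 40.50 m.
|i_v| = |Δh| / Δz = 1.46 / 40.50 = 0.0360.
Head is higher in the deep piezometer, so vertical flow is upward (discharge condition).

|i_v| ≈ 0.0360; vertical flow is upward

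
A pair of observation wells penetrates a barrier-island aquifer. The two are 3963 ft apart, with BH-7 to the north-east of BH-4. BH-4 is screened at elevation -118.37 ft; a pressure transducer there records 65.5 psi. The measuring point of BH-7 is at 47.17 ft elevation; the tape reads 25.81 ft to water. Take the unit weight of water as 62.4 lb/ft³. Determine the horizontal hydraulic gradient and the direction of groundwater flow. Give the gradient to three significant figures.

i ≈ 0.00288; groundwater flows toward the north-east

Pressure head at BH-4: ψ = 144·P/γ = 144 × 65.5 / 62.4 = 151.15 ft.
Total head at BH-4: h = z + ψ = -118.37 + 151.15 = 32.78 ft.
Total head at BH-7: h = 47.17 − 25.81 = 21.36 ft.
Head difference: h(BH-4) − h(BH-7) = 32.78 − 21.36 = 11.42 ft.
Hydraulic gradient: i = |Δh| / L = 11.42 / 3963 = 0.00288.
Flow is from higher to lower head: from BH-4 toward BH-7, i.e. toward the north-east.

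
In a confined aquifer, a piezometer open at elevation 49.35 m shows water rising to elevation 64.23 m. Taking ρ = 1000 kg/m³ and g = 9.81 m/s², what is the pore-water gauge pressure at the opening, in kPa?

Pressure head ψ = h − z = 64.23 − 49.35 = 14.88 m.
P = ρgψ = 1000 × 9.81 × 14.88 = 145973 Pa ≈ 146 kPa.

P ≈ 146 kPa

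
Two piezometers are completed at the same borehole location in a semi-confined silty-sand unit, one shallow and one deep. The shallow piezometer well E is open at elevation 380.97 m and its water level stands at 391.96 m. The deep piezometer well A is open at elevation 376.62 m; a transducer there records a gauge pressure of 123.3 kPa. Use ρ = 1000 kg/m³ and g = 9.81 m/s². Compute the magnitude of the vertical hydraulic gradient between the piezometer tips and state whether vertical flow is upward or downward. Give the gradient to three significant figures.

Total head at well E: h = 391.96 m (water level in the standpipe).
Pressure head at well A: ψ = P/(ρg) = 123.3×1000 / (1000 × 9.81) = 12.57 m.
Total head at well A: h = z + ψ = 376.62 + 12.57 = 389.19 m.
Δh = h(well E) − h(well A) = 391.96 − 389.19 = 2.77 m.
Vertical separation Δz = 380.97 − 376.62 = 4.35 m.
|i_v| = |Δh| / Δz = 2.77 / 4.35 = 0.637.
Head is higher in the shallow piezometer, so vertical flow is downward (recharge condition).

|i_v| ≈ 0.637; vertical flow is downward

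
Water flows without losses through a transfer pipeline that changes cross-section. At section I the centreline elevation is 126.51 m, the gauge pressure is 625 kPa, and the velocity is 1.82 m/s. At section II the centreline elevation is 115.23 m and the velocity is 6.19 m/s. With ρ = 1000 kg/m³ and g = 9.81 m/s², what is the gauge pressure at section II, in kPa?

P₂ ≈ 718 kPa

Pressure head at I: ψ₁ = P₁/(ρg) = 625×1000 / (1000 × 9.81) = 63.71 m.
Velocity heads: v₁²/2g = 1.82²/19.62 = 0.169 m; v₂²/2g = 6.19²/19.62 = 1.953 m.
Total head H = z₁ + ψ₁ + v₁²/2g = 126.51 + 63.71 + 0.169 = 190.39 m.
ψ₂ = H − z₂ − v₂²/2g = 190.39 − 115.23 − 1.953 = 73.21 m.
P₂ = ρgψ₂ = 1000 × 9.81 × 73.21 ≈ 718 kPa.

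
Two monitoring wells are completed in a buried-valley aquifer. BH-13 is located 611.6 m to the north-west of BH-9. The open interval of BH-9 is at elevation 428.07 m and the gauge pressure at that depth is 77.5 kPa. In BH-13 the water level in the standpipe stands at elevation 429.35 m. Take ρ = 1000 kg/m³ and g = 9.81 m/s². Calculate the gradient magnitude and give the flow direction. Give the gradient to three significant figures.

Pressure head at BH-9: ψ = P/(ρg) = 77.5×1000 / (1000 × 9.81) = 7.90 m.
Total head at BH-9: h = z + ψ = 428.07 + 7.90 = 435.97 m.
Total head at BH-13: h = 429.35 m (water level in the piezometer is the total head).
Head difference: h(BH-9) − h(BH-13) = 435.97 − 429.35 = 6.62 m.
Hydraulic gradient: i = |Δh| / L = 6.62 / 611.6 = 0.0108.
Flow is from higher to lower head: from BH-9 toward BH-13, i.e. toward the north-west.

i ≈ 0.0108; groundwater flows toward the north-west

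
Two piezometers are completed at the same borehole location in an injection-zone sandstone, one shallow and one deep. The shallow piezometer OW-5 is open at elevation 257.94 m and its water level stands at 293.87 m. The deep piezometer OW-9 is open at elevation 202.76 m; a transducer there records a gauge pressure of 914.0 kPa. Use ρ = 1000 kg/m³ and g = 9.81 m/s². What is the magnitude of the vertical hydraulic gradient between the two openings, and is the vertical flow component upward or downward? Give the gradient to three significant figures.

Total head at OW-5: h = 293.87 m (water level in the standpipe).
Pressure head at OW-9: ψ = P/(ρg) = 914.0×1000 / (1000 × 9.81) = 93.17 m.
Total head at OW-9: h = z + ψ = 202.76 + 93.17 = 295.93 m.
Δh = h(OW-5) − h(OW-9) = 293.87 − 295.93 = -2.06 m.
Vertical separation Δz = 257.94 − 202.76 = 55.18 m.
|i_v| = |Δh| / Δz = 2.06 / 55.18 = 0.0373.
Head is higher in the deep piezometer, so vertical flow is upward (discharge condition).

|i_v| ≈ 0.0373; vertical flow is upward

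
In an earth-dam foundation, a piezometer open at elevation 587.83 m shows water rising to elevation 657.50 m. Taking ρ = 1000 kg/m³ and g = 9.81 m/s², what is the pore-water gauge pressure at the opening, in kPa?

P ≈ 683 kPa

Pressure head ψ = h − z = 657.50 − 587.83 = 69.67 m.
P = ρgψ = 1000 × 9.81 × 69.67 = 683463 Pa ≈ 683 kPa.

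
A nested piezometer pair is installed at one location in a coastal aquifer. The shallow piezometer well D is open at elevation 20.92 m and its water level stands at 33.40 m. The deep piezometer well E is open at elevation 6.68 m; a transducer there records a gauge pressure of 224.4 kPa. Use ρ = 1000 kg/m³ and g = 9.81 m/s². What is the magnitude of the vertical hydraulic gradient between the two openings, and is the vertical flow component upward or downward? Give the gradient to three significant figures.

Total head at well D: h = 33.40 m (water level in the standpipe).
Pressure head at well E: ψ = P/(ρg) = 224.4×1000 / (1000 × 9.81) = 22.87 m.
Total head at well E: h = z + ψ = 6.68 + 22.87 = 29.55 m.
Δh = h(well D) − h(well E) = 33.40 − 29.55 = 3.85 m.
Vertical separation Δz = 20.92 − 6.68 = 14.24 m.
|i_v| = |Δh| / Δz = 3.85 / 14.24 = 0.270.
Head is higher in the shallow piezometer, so vertical flow is downward (recharge condition).

|i_v| ≈ 0.270; vertical flow is downward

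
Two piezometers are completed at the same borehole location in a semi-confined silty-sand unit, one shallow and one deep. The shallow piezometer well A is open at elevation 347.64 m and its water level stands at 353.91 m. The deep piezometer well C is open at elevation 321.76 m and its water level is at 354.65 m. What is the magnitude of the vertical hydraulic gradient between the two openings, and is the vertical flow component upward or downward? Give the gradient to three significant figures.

|i_v| ≈ 0.0286; vertical flow is upward

Total head at well A: h = 353.91 m (water level in the standpipe).
Total head at well C: h = 354.65 m.
Δh = h(well A) − h(well C) = 353.91 − 354.65 = -0.74 m.
Vertical separation Δz = 347.64 − 321.76 = 25.88 m.
|i_v| = |Δh| / Δz = 0.74 / 25.88 = 0.0286.
Head is higher in the deep piezometer, so vertical flow is upward (discharge condition).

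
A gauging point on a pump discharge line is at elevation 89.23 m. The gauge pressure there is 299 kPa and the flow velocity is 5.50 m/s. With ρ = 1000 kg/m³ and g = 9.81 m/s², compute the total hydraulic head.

Pressure head ψ = P/(ρg) = 299×1000 / (1000 × 9.81) = 30.48 m.
Velocity head = v²/(2g) = 5.50² / (2 × 9.81) = 1.542 m.
h = z + ψ + v²/(2g) = 89.23 + 30.48 + 1.542 = 121.25 m.

h ≈ 121.25 m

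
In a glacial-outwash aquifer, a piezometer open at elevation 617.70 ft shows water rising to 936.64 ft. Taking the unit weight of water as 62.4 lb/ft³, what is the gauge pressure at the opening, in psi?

P ≈ 138 psi

Pressure head ψ = h − z = 936.64 − 617.70 = 318.94 ft.
P = γ·ψ / 144 = 62.4 × 318.94 / 144 = 138 psi.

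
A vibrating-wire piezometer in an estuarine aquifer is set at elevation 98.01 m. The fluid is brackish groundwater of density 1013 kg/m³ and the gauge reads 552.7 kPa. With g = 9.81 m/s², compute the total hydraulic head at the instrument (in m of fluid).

ψ = P/(ρg) = 552.7×1000 / (1013 × 9.81) = 55.62 m.
h = z + ψ = 98.01 + 55.62 = 153.63 m.

h ≈ 153.63 m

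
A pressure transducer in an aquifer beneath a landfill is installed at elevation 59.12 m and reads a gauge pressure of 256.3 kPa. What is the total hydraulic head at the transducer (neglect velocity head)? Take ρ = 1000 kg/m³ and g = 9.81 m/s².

h ≈ 85.25 m

ψ = P/(ρg) = 256.3×1000 / (1000 × 9.81) = 26.13 m.
h = z + ψ = 59.12 + 26.13 = 85.25 m.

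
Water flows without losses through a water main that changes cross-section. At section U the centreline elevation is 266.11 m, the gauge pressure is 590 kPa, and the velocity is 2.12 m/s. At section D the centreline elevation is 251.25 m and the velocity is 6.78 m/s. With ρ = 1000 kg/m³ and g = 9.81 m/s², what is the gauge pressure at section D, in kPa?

Pressure head at U: ψ₁ = P₁/(ρg) = 590×1000 / (1000 × 9.81) = 60.14 m.
Velocity heads: v₁²/2g = 2.12²/19.62 = 0.229 m; v₂²/2g = 6.78²/19.62 = 2.343 m.
Total head H = z₁ + ψ₁ + v₁²/2g = 266.11 + 60.14 + 0.229 = 326.48 m.
ψ₂ = H − z₂ − v₂²/2g = 326.48 − 251.25 − 2.343 = 72.89 m.
P₂ = ρgψ₂ = 1000 × 9.81 × 72.89 ≈ 715 kPa.

P₂ ≈ 715 kPa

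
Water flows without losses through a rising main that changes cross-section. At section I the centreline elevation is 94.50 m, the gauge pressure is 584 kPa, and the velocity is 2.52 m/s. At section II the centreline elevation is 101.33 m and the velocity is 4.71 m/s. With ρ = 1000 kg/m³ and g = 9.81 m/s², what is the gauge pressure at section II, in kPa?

Pressure head at I: ψ₁ = P₁/(ρg) = 584×1000 / (1000 × 9.81) = 59.53 m.
Velocity heads: v₁²/2g = 2.52²/19.62 = 0.324 m; v₂²/2g = 4.71²/19.62 = 1.131 m.
Total head H = z₁ + ψ₁ + v₁²/2g = 94.50 + 59.53 + 0.324 = 154.35 m.
ψ₂ = H − z₂ − v₂²/2g = 154.35 − 101.33 − 1.131 = 51.89 m.
P₂ = ρgψ₂ = 1000 × 9.81 × 51.89 ≈ 509 kPa.

P₂ ≈ 509 kPa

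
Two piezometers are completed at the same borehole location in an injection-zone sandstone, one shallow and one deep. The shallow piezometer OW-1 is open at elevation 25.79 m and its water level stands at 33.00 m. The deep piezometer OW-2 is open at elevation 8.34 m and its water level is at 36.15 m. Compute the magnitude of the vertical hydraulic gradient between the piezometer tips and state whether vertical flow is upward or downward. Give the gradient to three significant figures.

|i_v| ≈ 0.181; vertical flow is upward

Total head at OW-1: h = 33.00 m (water level in the standpipe).
Total head at OW-2: h = 36.15 m.
Δh = h(OW-1) − h(OW-2) = 33.00 − 36.15 = -3.15 m.
Vertical separation Δz = 25.79 − 8.34 = 17.45 m.
|i_v| = |Δh| / Δz = 3.15 / 17.45 = 0.181.
Head is higher in the deep piezometer, so vertical flow is upward (discharge condition).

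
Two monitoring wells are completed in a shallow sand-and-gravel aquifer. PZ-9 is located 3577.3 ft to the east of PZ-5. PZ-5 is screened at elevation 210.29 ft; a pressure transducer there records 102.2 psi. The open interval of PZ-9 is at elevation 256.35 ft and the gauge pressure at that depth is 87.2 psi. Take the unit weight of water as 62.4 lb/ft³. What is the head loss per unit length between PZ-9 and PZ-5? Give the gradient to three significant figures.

i ≈ 0.00320 ft/ft

Pressure head at PZ-5: ψ = 144·P/γ = 144 × 102.2 / 62.4 = 235.85 ft.
Total head at PZ-5: h = z + ψ = 210.29 + 235.85 = 446.14 ft.
Pressure head at PZ-9: ψ = 144·P/γ = 144 × 87.2 / 62.4 = 201.23 ft.
Total head at PZ-9: h = z + ψ = 256.35 + 201.23 = 457.58 ft.
Head difference: h(PZ-5) − h(PZ-9) = 446.14 − 457.58 = -11.44 ft.
Hydraulic gradient: i = |Δh| / L = 11.44 / 3577.3 = 0.00320.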